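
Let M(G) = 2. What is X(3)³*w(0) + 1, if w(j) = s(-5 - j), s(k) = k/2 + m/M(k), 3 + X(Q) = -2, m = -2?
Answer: 877/2 ≈ 438.50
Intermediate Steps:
X(Q) = -5 (X(Q) = -3 - 2 = -5)
s(k) = -1 + k/2 (s(k) = k/2 - 2/2 = k*(½) - 2*½ = k/2 - 1 = -1 + k/2)
w(j) = -7/2 - j/2 (w(j) = -1 + (-5 - j)/2 = -1 + (-5/2 - j/2) = -7/2 - j/2)
X(3)³*w(0) + 1 = (-5)³*(-7/2 - ½*0) + 1 = -125*(-7/2 + 0) + 1 = -125*(-7/2) + 1 = 875/2 + 1 = 877/2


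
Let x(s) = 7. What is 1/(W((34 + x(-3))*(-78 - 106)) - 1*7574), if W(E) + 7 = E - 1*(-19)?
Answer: -1/15106 ≈ -6.6199e-5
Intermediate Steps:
W(E) = 12 + E (W(E) = -7 + (E - 1*(-19)) = -7 + (E + 19) = -7 + (19 + E) = 12 + E)
1/(W((34 + x(-3))*(-78 - 106)) - 1*7574) = 1/((12 + (34 + 7)*(-78 - 106)) - 1*7574) = 1/((12 + 41*(-184)) - 7574) = 1/((12 - 7544) - 7574) = 1/(-7532 - 7574) = 1/(-15106) = -1/15106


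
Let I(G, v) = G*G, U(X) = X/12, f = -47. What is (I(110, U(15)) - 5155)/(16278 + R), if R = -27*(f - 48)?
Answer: 2315/6281 ≈ 0.36857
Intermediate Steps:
U(X) = X/12 (U(X) = X*(1/12) = X/12)
R = 2565 (R = -27*(-47 - 48) = -27*(-95) = 2565)
I(G, v) = G**2
(I(110, U(15)) - 5155)/(16278 + R) = (110**2 - 5155)/(16278 + 2565) = (12100 - 5155)/18843 = 6945*(1/18843) = 2315/6281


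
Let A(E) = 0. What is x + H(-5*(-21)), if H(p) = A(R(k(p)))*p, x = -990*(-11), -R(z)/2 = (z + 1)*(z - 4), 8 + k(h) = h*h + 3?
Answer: 10890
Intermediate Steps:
k(h) = -5 + h**2 (k(h) = -8 + (h*h + 3) = -8 + (h**2 + 3) = -8 + (3 + h**2) = -5 + h**2)
R(z) = -2*(1 + z)*(-4 + z) (R(z) = -2*(z + 1)*(z - 4) = -2*(1 + z)*(-4 + z))
x = 10890
H(p) = 0 (H(p) = 0*p = 0)
x + H(-5*(-21)) = 10890 + 0 = 10890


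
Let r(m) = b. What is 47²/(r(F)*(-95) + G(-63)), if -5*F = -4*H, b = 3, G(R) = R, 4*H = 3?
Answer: -2209/348 ≈ -6.3477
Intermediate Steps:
H = ¾ (H = (¼)*3 = ¾ ≈ 0.75000)
F = ⅗ (F = -(-4)*3/(5*4) = -⅕*(-3) = ⅗ ≈ 0.60000)
r(m) = 3
47²/(r(F)*(-95) + G(-63)) = 47²/(3*(-95) - 63) = 2209/(-285 - 63) = 2209/(-348) = 2209*(-1/348) = -2209/348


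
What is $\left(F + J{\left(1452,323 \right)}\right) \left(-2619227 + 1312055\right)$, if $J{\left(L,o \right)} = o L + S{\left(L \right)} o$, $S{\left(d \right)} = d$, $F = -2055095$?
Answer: $1460245762716$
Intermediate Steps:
$J{\left(L,o \right)} = 2 L o$ ($J{\left(L,o \right)} = o L + L o = L o + L o = 2 L o$)
$\left(F + J{\left(1452,323 \right)}\right) \left(-2619227 + 1312055\right) = \left(-2055095 + 2 \cdot 1452 \cdot 323\right) \left(-2619227 + 1312055\right) = \left(-2055095 + 937992\right) \left(-1307172\right) = \left(-1117103\right) \left(-1307172\right) = 1460245762716$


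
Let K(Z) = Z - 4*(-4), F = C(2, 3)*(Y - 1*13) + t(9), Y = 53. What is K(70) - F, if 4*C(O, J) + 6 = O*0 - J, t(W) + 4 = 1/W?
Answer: 1619/9 ≈ 179.89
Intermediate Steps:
t(W) = -4 + 1/W
C(O, J) = -3/2 - J/4 (C(O, J) = -3/2 + (O*0 - J)/4 = -3/2 + (0 - J)/4 = -3/2 + (-J)/4 = -3/2 - J/4)
F = -845/9 (F = (-3/2 - 1/4*3)*(53 - 1*13) + (-4 + 1/9) = (-3/2 - 3/4)*(53 - 13) + (-4 + 1/9) = -9/4*40 - 35/9 = -90 - 35/9 = -845/9 ≈ -93.889)
K(Z) = 16 + Z (K(Z) = Z + 16 = 16 + Z)
K(70) - F = (16 + 70) - 1*(-845/9) = 86 + 845/9 = 1619/9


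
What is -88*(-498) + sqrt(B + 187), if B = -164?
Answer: 43824 + sqrt(23) ≈ 43829.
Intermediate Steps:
-88*(-498) + sqrt(B + 187) = -88*(-498) + sqrt(-164 + 187) = 43824 + sqrt(23)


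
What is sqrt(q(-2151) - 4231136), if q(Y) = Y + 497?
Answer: 3*I*sqrt(470310) ≈ 2057.4*I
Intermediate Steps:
q(Y) = 497 + Y
sqrt(q(-2151) - 4231136) = sqrt((497 - 2151) - 4231136) = sqrt(-1654 - 4231136) = sqrt(-4232790) = 3*I*sqrt(470310)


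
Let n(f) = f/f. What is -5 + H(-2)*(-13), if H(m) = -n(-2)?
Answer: 8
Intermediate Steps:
n(f) = 1
H(m) = -1 (H(m) = -1*1 = -1)
-5 + H(-2)*(-13) = -5 - 1*(-13) = -5 + 13 = 8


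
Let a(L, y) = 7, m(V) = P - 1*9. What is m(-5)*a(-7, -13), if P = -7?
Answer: -112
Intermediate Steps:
m(V) = -16 (m(V) = -7 - 1*9 = -7 - 9 = -16)
m(-5)*a(-7, -13) = -16*7 = -112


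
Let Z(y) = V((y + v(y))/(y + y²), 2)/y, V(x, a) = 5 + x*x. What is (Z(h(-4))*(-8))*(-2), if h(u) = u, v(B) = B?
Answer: -196/9 ≈ -21.778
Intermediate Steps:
V(x, a) = 5 + x²
Z(y) = (5 + 4*y²/(y + y²)²)/y (Z(y) = (5 + ((y + y)/(y + y²))²)/y = (5 + ((2*y)/(y + y²))²)/y = (5 + (2*y/(y + y²))²)/y = (5 + 4*y²/(y + y²)²)/y)
(Z(h(-4))*(-8))*(-2) = ((5/(-4) + 4/(-4*(1 - 4)²))*(-8))*(-2) = ((5*(-¼) + 4*(-¼)/(-3)²)*(-8))*(-2) = ((-5/4 + 4*(-¼)*(⅑))*(-8))*(-2) = ((-5/4 - ⅑)*(-8))*(-2) = -49/36*(-8)*(-2) = (98/9)*(-2) = -196/9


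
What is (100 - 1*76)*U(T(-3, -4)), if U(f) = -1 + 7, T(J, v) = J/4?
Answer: 144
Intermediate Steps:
T(J, v) = J/4 (T(J, v) = J*(¼) = J/4)
U(f) = 6
(100 - 1*76)*U(T(-3, -4)) = (100 - 1*76)*6 = (100 - 76)*6 = 24*6 = 144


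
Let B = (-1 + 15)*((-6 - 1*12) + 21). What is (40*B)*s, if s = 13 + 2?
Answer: 25200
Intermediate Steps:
B = 42 (B = 14*((-6 - 12) + 21) = 14*(-18 + 21) = 14*3 = 42)
s = 15
(40*B)*s = (40*42)*15 = 1680*15 = 25200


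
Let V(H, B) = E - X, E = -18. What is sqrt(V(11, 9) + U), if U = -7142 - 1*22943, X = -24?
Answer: I*sqrt(30079) ≈ 173.43*I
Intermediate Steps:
V(H, B) = 6 (V(H, B) = -18 - 1*(-24) = -18 + 24 = 6)
U = -30085 (U = -7142 - 22943 = -30085)
sqrt(V(11, 9) + U) = sqrt(6 - 30085) = sqrt(-30079) = I*sqrt(30079)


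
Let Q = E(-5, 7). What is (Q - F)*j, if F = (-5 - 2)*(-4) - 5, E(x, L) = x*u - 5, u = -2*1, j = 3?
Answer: -54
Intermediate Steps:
u = -2
E(x, L) = -5 - 2*x (E(x, L) = x*(-2) - 5 = -2*x - 5 = -5 - 2*x)
Q = 5 (Q = -5 - 2*(-5) = -5 + 10 = 5)
F = 23 (F = -7*(-4) - 5 = 28 - 5 = 23)
(Q - F)*j = (5 - 1*23)*3 = (5 - 23)*3 = -18*3 = -54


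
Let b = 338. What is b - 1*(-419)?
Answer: 757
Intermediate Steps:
b - 1*(-419) = 338 - 1*(-419) = 338 + 419 = 757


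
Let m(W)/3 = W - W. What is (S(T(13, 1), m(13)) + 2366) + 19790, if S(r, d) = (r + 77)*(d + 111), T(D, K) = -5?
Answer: 30148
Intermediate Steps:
m(W) = 0 (m(W) = 3*(W - W) = 3*0 = 0)
S(r, d) = (77 + r)*(111 + d)
(S(T(13, 1), m(13)) + 2366) + 19790 = ((8547 + 77*0 + 111*(-5) + 0*(-5)) + 2366) + 19790 = ((8547 + 0 - 555 + 0) + 2366) + 19790 = (7992 + 2366) + 19790 = 10358 + 19790 = 30148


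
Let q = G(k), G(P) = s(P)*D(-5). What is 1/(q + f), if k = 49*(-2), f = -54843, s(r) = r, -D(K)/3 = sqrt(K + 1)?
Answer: -18281/1002700131 - 196*I/1002700131 ≈ -1.8232e-5 - 1.9547e-7*I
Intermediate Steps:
D(K) = -3*sqrt(1 + K) (D(K) = -3*sqrt(K + 1) = -3*sqrt(1 + K))
k = -98
G(P) = -6*I*P (G(P) = P*(-3*sqrt(1 - 5)) = P*(-6*I) = -6*I*P)
q = 588*I (q = -6*I*(-98) = 588*I ≈ 588.0*I)
1/(q + f) = 1/(588*I - 54843) = 1/(-54843 + 588*I) = (-54843 - 588*I)/3008100393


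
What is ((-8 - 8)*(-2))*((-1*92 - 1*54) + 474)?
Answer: 10496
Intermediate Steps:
((-8 - 8)*(-2))*((-1*92 - 1*54) + 474) = (-16*(-2))*((-92 - 54) + 474) = 32*(-146 + 474) = 32*328 = 10496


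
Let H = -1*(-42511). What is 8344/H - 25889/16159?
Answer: -137962369/98133607 ≈ -1.4059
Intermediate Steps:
H = 42511
8344/H - 25889/16159 = 8344/42511 - 25889/16159 = 8344*(1/42511) - 25889*1/16159 = 1192/6073 - 25889/16159 = -137962369/98133607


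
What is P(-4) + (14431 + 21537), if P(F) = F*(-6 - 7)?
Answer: 36020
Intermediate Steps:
P(F) = -13*F (P(F) = F*(-13) = -13*F)
P(-4) + (14431 + 21537) = -13*(-4) + (14431 + 21537) = 52 + 35968 = 36020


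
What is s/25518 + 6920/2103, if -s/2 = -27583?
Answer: 16255481/2981353 ≈ 5.4524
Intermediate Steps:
s = 55166 (s = -2*(-27583) = 55166)
s/25518 + 6920/2103 = 55166/25518 + 6920/2103 = 55166*(1/25518) + 6920*(1/2103) = 27583/12759 + 6920/2103 = 16255481/2981353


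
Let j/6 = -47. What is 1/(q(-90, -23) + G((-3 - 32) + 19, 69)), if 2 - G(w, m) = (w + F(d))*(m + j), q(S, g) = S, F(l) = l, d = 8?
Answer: -1/1792 ≈ -0.00055804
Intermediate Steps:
j = -282 (j = 6*(-47) = -282)
G(w, m) = 2 - (-282 + m)*(8 + w) (G(w, m) = 2 - (w + 8)*(m - 282) = 2 - (8 + w)*(-282 + m) = 2 - (-282 + m)*(8 + w))
1/(q(-90, -23) + G((-3 - 32) + 19, 69)) = 1/(-90 + (2258 - 8*69 + 282*((-3 - 32) + 19) - 1*69*((-3 - 32) + 19))) = 1/(-90 + (2258 - 552 + 282*(-35 + 19) - 1*69*(-35 + 19))) = 1/(-90 + (2258 - 552 + 282*(-16) - 1*69*(-16))) = 1/(-90 + (2258 - 552 - 4512 + 1104)) = 1/(-90 - 1702) = 1/(-1792) = -1/1792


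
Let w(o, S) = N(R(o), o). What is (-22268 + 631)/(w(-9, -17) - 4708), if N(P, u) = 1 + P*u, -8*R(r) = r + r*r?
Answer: 21637/4626 ≈ 4.6773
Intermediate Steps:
R(r) = -r/8 - r**2/8 (R(r) = -(r + r*r)/8 = -(r + r**2)/8 = -r/8 - r**2/8)
w(o, S) = 1 - o**2*(1 + o)/8 (w(o, S) = 1 + (-o*(1 + o)/8)*o = 1 - o**2*(1 + o)/8)
(-22268 + 631)/(w(-9, -17) - 4708) = (-22268 + 631)/((1 - 1/8*(-9)**2 - 1/8*(-9)**3) - 4708) = -21637/((1 - 1/8*81 - 1/8*(-729)) - 4708) = -21637/((1 - 81/8 + 729/8) - 4708) = -21637/(82 - 4708) = -21637/(-4626) = -21637*(-1/4626) = 21637/4626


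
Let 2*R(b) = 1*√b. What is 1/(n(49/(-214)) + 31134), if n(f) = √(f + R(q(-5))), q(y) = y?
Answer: 214/(6662676 + √214*√(-49 + 107*I*√5)) ≈ 3.2119e-5 - 8.5387e-10*I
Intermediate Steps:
R(b) = √b/2 (R(b) = (1*√b)/2 = √b/2)
n(f) = √(f + I*√5/2) (n(f) = √(f + √(-5)/2) = √(f + (I*√5)/2) = √(f + I*√5/2))
1/(n(49/(-214)) + 31134) = 1/(√(4*(49/(-214)) + 2*I*√5)/2 + 31134) = 1/(√(4*(49*(-1/214)) + 2*I*√5)/2 + 31134) = 1/(√(4*(-49/214) + 2*I*√5)/2 + 31134) = 1/(√(-98/107 + 2*I*√5)/2 + 31134) = 1/(31134 + √(-98/107 + 2*I*√5)/2)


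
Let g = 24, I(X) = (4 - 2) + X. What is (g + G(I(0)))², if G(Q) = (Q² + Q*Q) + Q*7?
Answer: 2116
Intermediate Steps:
I(X) = 2 + X
G(Q) = 2*Q² + 7*Q (G(Q) = (Q² + Q²) + 7*Q = 2*Q² + 7*Q)
(g + G(I(0)))² = (24 + (2 + 0)*(7 + 2*(2 + 0)))² = (24 + 2*(7 + 2*2))² = (24 + 2*(7 + 4))² = (24 + 2*11)² = (24 + 22)² = 46² = 2116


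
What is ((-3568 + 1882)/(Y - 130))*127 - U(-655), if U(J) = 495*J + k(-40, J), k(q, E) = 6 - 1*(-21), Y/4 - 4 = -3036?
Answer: 662372201/2043 ≈ 3.2422e+5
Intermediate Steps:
Y = -12128 (Y = 16 + 4*(-3036) = 16 - 12144 = -12128)
k(q, E) = 27 (k(q, E) = 6 + 21 = 27)
U(J) = 27 + 495*J (U(J) = 495*J + 27 = 27 + 495*J)
((-3568 + 1882)/(Y - 130))*127 - U(-655) = ((-3568 + 1882)/(-12128 - 130))*127 - (27 + 495*(-655)) = -1686/(-12258)*127 - (27 - 324225) = -1686*(-1/12258)*127 - 1*(-324198) = (281/2043)*127 + 324198 = 35687/2043 + 324198 = 662372201/2043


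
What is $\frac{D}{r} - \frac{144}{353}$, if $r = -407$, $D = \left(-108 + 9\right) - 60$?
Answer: $- \frac{2481}{143671} \approx -0.017269$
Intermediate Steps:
$D = -159$ ($D = -99 - 60 = -159$)
$\frac{D}{r} - \frac{144}{353} = - \frac{159}{-407} - \frac{144}{353} = \left(-159\right) \left(- \frac{1}{407}\right) - \frac{144}{353} = \frac{159}{407} - \frac{144}{353} = - \frac{2481}{143671}$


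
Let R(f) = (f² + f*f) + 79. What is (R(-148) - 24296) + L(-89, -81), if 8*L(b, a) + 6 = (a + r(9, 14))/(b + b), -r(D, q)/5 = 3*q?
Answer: 27896807/1424 ≈ 19590.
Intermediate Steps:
r(D, q) = -15*q
R(f) = 79 + 2*f² (R(f) = (f² + f²) + 79 = 2*f² + 79 = 79 + 2*f²)
L(b, a) = -¾ + (-210 + a)/(16*b) (L(b, a) = -¾ + ((a - 15*14)/(b + b))/8 = -¾ + ((a - 210)/((2*b)))/8 = -¾ + ((-210 + a)*(1/(2*b)))/8 = -¾ + ((-210 + a)/(2*b))/8 = -¾ + (-210 + a)/(16*b))
(R(-148) - 24296) + L(-89, -81) = ((79 + 2*(-148)²) - 24296) + (1/16)*(-210 - 81 - 12*(-89))/(-89) = ((79 + 2*21904) - 24296) + (1/16)*(-1/89)*(-210 - 81 + 1068) = ((79 + 43808) - 24296) + (1/16)*(-1/89)*777 = (43887 - 24296) - 777/1424 = 19591 - 777/1424 = 27896807/1424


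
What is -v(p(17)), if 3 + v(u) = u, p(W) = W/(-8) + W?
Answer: -95/8 ≈ -11.875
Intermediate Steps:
p(W) = 7*W/8 (p(W) = -W/8 + W = 7*W/8)
v(u) = -3 + u
-v(p(17)) = -(-3 + (7/8)*17) = -(-3 + 119/8) = -1*95/8 = -95/8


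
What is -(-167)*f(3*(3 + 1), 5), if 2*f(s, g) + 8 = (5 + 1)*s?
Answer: 5344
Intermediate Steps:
f(s, g) = -4 + 3*s (f(s, g) = -4 + ((5 + 1)*s)/2 = -4 + (6*s)/2 = -4 + 3*s)
-(-167)*f(3*(3 + 1), 5) = -(-167)*(-4 + 3*(3*(3 + 1))) = -(-167)*(-4 + 3*(3*4)) = -(-167)*(-4 + 3*12) = -(-167)*(-4 + 36) = -(-167)*32 = -167*(-32) = 5344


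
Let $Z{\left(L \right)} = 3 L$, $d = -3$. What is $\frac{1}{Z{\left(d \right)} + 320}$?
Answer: $\frac{1}{311} \approx 0.0032154$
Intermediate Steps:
$\frac{1}{Z{\left(d \right)} + 320} = \frac{1}{3 \left(-3\right) + 320} = \frac{1}{-9 + 320} = \frac{1}{311}$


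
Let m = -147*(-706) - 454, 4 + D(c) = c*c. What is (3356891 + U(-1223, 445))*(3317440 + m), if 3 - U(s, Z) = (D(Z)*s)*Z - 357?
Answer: 368667511262950848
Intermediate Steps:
D(c) = -4 + c**2 (D(c) = -4 + c*c = -4 + c**2)
U(s, Z) = 360 - Z*s*(-4 + Z**2) (U(s, Z) = 3 - (((-4 + Z**2)*s)*Z - 357) = 3 - ((s*(-4 + Z**2))*Z - 357) = 3 - (Z*s*(-4 + Z**2) - 357) = 3 - (-357 + Z*s*(-4 + Z**2)) = 3 + (357 - Z*s*(-4 + Z**2)) = 360 - Z*s*(-4 + Z**2))
m = 103328 (m = 103782 - 454 = 103328)
(3356891 + U(-1223, 445))*(3317440 + m) = (3356891 + (360 - 1*445*(-1223)*(-4 + 445**2)))*(3317440 + 103328) = (3356891 + (360 - 1*445*(-1223)*(-4 + 198025)))*3420768 = (3356891 + (360 - 1*445*(-1223)*198021))*3420768 = (3356891 + (360 + 107769958935))*3420768 = (3356891 + 107769959295)*3420768 = 107773316186*3420768 = 368667511262950848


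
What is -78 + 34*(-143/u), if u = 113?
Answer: -13676/113 ≈ -121.03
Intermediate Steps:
-78 + 34*(-143/u) = -78 + 34*(-143/113) = -78 - 4862/113 = -13676/113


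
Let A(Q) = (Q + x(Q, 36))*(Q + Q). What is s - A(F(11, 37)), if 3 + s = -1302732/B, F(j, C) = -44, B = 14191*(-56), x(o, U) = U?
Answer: -140136835/198674 ≈ -705.36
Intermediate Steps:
B = -794696
s = -270339/198674 (s = -3 - 1302732/(-794696) = -3 - 1302732*(-1/794696) = -3 + 325683/198674 = -270339/198674 ≈ -1.3607)
A(Q) = 2*Q*(36 + Q) (A(Q) = (Q + 36)*(Q + Q) = (36 + Q)*(2*Q) = 2*Q*(36 + Q))
s - A(F(11, 37)) = -270339/198674 - 2*(-44)*(36 - 44) = -270339/198674 - 2*(-44)*(-8) = -270339/198674 - 1*704 = -270339/198674 - 704 = -140136835/198674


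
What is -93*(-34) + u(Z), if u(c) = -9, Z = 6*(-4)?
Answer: 3153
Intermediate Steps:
Z = -24
-93*(-34) + u(Z) = -93*(-34) - 9 = 3162 - 9 = 3153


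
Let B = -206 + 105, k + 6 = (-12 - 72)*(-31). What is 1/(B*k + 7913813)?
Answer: 1/7651415 ≈ 1.3069e-7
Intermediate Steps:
k = 2598 (k = -6 + (-12 - 72)*(-31) = -6 - 84*(-31) = -6 + 2604 = 2598)
B = -101
1/(B*k + 7913813) = 1/(-101*2598 + 7913813) = 1/(-262398 + 7913813) = 1/7651415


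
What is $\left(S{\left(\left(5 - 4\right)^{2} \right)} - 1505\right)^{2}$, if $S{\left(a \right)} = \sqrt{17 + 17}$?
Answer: $\left(1505 - \sqrt{34}\right)^{2} \approx 2.2475 \cdot 10^{6}$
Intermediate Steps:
$S{\left(a \right)} = \sqrt{34}$
$\left(S{\left(\left(5 - 4\right)^{2} \right)} - 1505\right)^{2} = \left(\sqrt{34} - 1505\right)^{2} = \left(-1505 + \sqrt{34}\right)^{2}$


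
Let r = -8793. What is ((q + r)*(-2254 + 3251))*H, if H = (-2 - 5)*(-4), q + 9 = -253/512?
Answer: -31453494583/128 ≈ -2.4573e+8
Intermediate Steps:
q = -4861/512 (q = -9 - 253/512 = -4861/512 ≈ -9.4941)
H = 28 (H = -7*(-4) = 28)
((q + r)*(-2254 + 3251))*H = ((-4861/512 - 8793)*(-2254 + 3251))*28 = -4506877/512*997*28 = -4493356369/512*28 = -31453494583/128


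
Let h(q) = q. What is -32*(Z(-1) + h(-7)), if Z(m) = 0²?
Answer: 224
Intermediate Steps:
Z(m) = 0
-32*(Z(-1) + h(-7)) = -32*(0 - 7) = -32*(-7) = 224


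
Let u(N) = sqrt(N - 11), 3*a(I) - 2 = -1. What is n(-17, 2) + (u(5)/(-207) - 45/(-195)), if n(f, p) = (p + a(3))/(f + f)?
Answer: 215/1326 - I*sqrt(6)/207 ≈ 0.16214 - 0.011833*I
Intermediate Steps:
a(I) = 1/3 (a(I) = 2/3 + (1/3)*(-1) = 2/3 - 1/3 = 1/3)
u(N) = sqrt(-11 + N)
n(f, p) = (1/3 + p)/(2*f) (n(f, p) = (p + 1/3)/(f + f) = (1/3 + p)/((2*f)) = (1/3 + p)*(1/(2*f)) = (1/3 + p)/(2*f))
n(-17, 2) + (u(5)/(-207) - 45/(-195)) = (1/6)*(1 + 3*2)/(-17) + (sqrt(-11 + 5)/(-207) - 45/(-195)) = (1/6)*(-1/17)*(1 + 6) + (sqrt(-6)*(-1/207) - 45*(-1/195)) = (1/6)*(-1/17)*7 + ((I*sqrt(6))*(-1/207) + 3/13) = -7/102 + (-I*sqrt(6)/207 + 3/13) = -7/102 + (3/13 - I*sqrt(6)/207) = 215/1326 - I*sqrt(6)/207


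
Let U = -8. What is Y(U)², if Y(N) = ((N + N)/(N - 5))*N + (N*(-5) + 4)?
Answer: 197136/169 ≈ 1166.5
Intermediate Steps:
Y(N) = 4 - 5*N + 2*N²/(-5 + N) (Y(N) = ((2*N)/(-5 + N))*N + (-5*N + 4) = (2*N/(-5 + N))*N + (4 - 5*N) = 2*N²/(-5 + N) + (4 - 5*N) = 4 - 5*N + 2*N²/(-5 + N))
Y(U)² = ((-20 - 3*(-8)² + 29*(-8))/(-5 - 8))² = ((-20 - 3*64 - 232)/(-13))² = (-(-20 - 192 - 232)/13)² = (-1/13*(-444))² = (444/13)² = 197136/169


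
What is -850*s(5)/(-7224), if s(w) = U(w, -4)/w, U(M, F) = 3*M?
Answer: 425/1204 ≈ 0.35299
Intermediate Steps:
s(w) = 3 (s(w) = (3*w)/w = 3)
-850*s(5)/(-7224) = -850*3/(-7224) = -50*51*(-1/7224) = -2550*(-1/7224) = 425/1204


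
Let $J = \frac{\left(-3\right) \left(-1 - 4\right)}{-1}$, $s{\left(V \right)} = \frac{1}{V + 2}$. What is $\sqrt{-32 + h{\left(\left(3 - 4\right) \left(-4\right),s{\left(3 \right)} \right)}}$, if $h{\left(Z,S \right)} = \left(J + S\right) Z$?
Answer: $\frac{2 i \sqrt{570}}{5} \approx 9.5499 i$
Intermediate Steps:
$s{\left(V \right)} = \frac{1}{2 + V}$
$J = -15$ ($J = \left(-3\right) \left(-5\right) \left(-1\right) = 15 \left(-1\right) = -15$)
$h{\left(Z,S \right)} = Z \left(-15 + S\right)$ ($h{\left(Z,S \right)} = \left(-15 + S\right) Z = Z \left(-15 + S\right)$)
$\sqrt{-32 + h{\left(\left(3 - 4\right) \left(-4\right),s{\left(3 \right)} \right)}} = \sqrt{-32 + \left(3 - 4\right) \left(-4\right) \left(-15 + \frac{1}{2 + 3}\right)} = \sqrt{-32 + \left(-1\right) \left(-4\right) \left(-15 + \frac{1}{5}\right)} = \sqrt{-32 + 4 \left(-15 + \frac{1}{5}\right)} = \sqrt{-32 + 4 \left(- \frac{74}{5}\right)} = \sqrt{-32 - \frac{296}{5}} = \sqrt{- \frac{456}{5}} = \frac{2 i \sqrt{570}}{5}$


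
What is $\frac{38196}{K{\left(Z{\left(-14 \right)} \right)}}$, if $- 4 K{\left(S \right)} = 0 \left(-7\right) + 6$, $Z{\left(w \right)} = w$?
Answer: $-25464$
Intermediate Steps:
$K{\left(S \right)} = - \frac{3}{2}$ ($K{\left(S \right)} = - \frac{0 \left(-7\right) + 6}{4} = - \frac{0 + 6}{4} = \left(- \frac{1}{4}\right) 6 = - \frac{3}{2}$)
$\frac{38196}{K{\left(Z{\left(-14 \right)} \right)}} = \frac{38196}{- \frac{3}{2}} = 38196 \left(- \frac{2}{3}\right) = -25464$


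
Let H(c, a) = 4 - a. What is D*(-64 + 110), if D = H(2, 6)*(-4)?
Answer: 368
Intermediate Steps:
D = 8 (D = (4 - 1*6)*(-4) = (4 - 6)*(-4) = -2*(-4) = 8)
D*(-64 + 110) = 8*(-64 + 110) = 8*46 = 368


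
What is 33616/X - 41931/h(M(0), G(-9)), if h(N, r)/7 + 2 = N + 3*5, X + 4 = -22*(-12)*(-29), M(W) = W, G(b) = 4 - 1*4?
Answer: -81062629/174265 ≈ -465.17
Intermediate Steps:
G(b) = 0 (G(b) = 4 - 4 = 0)
X = -7660 (X = -4 - 22*(-12)*(-29) = -4 + 264*(-29) = -4 - 7656 = -7660)
h(N, r) = 91 + 7*N (h(N, r) = -14 + 7*(N + 3*5) = -14 + 7*(N + 15) = -14 + 7*(15 + N) = -14 + (105 + 7*N) = 91 + 7*N)
33616/X - 41931/h(M(0), G(-9)) = 33616/(-7660) - 41931/(91 + 7*0) = 33616*(-1/7660) - 41931/(91 + 0) = -8404/1915 - 41931/91 = -81062629/174265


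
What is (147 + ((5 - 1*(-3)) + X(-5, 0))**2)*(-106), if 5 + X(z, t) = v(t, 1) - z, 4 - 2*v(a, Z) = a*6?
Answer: -26182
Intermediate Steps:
v(a, Z) = 2 - 3*a (v(a, Z) = 2 - a*6/2 = 2 - 3*a)
X(z, t) = -3 - z - 3*t (X(z, t) = -5 + ((2 - 3*t) - z) = -5 + (2 - z - 3*t) = -3 - z - 3*t)
(147 + ((5 - 1*(-3)) + X(-5, 0))**2)*(-106) = (147 + ((5 - 1*(-3)) + (-3 - 1*(-5) - 3*0))**2)*(-106) = (147 + ((5 + 3) + (-3 + 5 + 0))**2)*(-106) = (147 + (8 + 2)**2)*(-106) = (147 + 10**2)*(-106) = (147 + 100)*(-106) = 247*(-106) = -26182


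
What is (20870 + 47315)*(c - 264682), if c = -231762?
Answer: -33850034140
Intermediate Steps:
(20870 + 47315)*(c - 264682) = (20870 + 47315)*(-231762 - 264682) = 68185*(-496444) = -33850034140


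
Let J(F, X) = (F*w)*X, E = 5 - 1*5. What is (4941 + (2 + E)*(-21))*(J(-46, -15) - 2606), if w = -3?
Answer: -22907724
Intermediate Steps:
E = 0 (E = 5 - 5 = 0)
J(F, X) = -3*F*X (J(F, X) = (F*(-3))*X = (-3*F)*X = -3*F*X)
(4941 + (2 + E)*(-21))*(J(-46, -15) - 2606) = (4941 + (2 + 0)*(-21))*(-3*(-46)*(-15) - 2606) = (4941 + 2*(-21))*(-2070 - 2606) = (4941 - 42)*(-4676) = 4899*(-4676) = -22907724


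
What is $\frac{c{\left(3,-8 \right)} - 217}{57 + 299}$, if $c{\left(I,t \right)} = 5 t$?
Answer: $- \frac{257}{356} \approx -0.72191$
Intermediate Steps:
$\frac{c{\left(3,-8 \right)} - 217}{57 + 299} = \frac{5 \left(-8\right) - 217}{57 + 299} = \frac{-40 - 217}{356} = \left(-257\right) \frac{1}{356} = - \frac{257}{356}$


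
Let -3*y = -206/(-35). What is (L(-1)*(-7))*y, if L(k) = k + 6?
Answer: 206/3 ≈ 68.667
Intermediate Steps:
L(k) = 6 + k
y = -206/105 (y = -(-206)/(3*(-35)) = -(-206)*(-1)/(3*35) = -1/3*206/35 = -206/105 ≈ -1.9619)
(L(-1)*(-7))*y = ((6 - 1)*(-7))*(-206/105) = (5*(-7))*(-206/105) = -35*(-206/105) = 206/3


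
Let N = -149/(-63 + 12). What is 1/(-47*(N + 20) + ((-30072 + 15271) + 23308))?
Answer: 51/378914 ≈ 0.00013460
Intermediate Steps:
N = 149/51 (N = -149/(-51) = -149*(-1/51) = 149/51 ≈ 2.9216)
1/(-47*(N + 20) + ((-30072 + 15271) + 23308)) = 1/(-47*(149/51 + 20) + ((-30072 + 15271) + 23308)) = 1/(-47*1169/51 + (-14801 + 23308)) = 1/(-54943/51 + 8507) = 1/(378914/51) = 51/378914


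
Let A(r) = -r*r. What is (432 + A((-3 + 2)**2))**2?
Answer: 185761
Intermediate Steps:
A(r) = -r**2
(432 + A((-3 + 2)**2))**2 = (432 - ((-3 + 2)**2)**2)**2 = (432 - ((-1)**2)**2)**2 = (432 - 1*1**2)**2 = (432 - 1*1)**2 = (432 - 1)**2 = 431**2 = 185761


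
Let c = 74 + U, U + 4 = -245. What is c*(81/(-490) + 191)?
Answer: -467545/14 ≈ -33396.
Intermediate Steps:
U = -249 (U = -4 - 245 = -249)
c = -175 (c = 74 - 249 = -175)
c*(81/(-490) + 191) = -175*(81/(-490) + 191) = -175*(81*(-1/490) + 191) = -175*(-81/490 + 191) = -175*93509/490 = -467545/14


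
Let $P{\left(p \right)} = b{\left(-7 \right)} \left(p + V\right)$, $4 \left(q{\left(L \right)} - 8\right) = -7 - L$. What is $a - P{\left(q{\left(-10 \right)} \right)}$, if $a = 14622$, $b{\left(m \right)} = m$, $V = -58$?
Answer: $\frac{57109}{4} \approx 14277.0$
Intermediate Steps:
$q{\left(L \right)} = \frac{25}{4} - \frac{L}{4}$ ($q{\left(L \right)} = 8 + \frac{-7 - L}{4} = 8 - \left(\frac{7}{4} + \frac{L}{4}\right) = \frac{25}{4} - \frac{L}{4}$)
$P{\left(p \right)} = 406 - 7 p$ ($P{\left(p \right)} = - 7 \left(p - 58\right) = - 7 \left(-58 + p\right) = 406 - 7 p$)
$a - P{\left(q{\left(-10 \right)} \right)} = 14622 - \left(406 - 7 \left(\frac{25}{4} - - \frac{5}{2}\right)\right) = 14622 - \left(406 - 7 \left(\frac{25}{4} + \frac{5}{2}\right)\right) = 14622 - \left(406 - \frac{245}{4}\right) = 14622 - \frac{1379}{4} = \frac{57109}{4}$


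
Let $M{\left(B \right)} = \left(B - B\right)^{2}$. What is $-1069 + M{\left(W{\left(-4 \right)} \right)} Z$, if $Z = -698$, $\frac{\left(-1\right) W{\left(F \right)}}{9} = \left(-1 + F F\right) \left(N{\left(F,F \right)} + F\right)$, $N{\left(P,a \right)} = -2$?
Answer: $-1069$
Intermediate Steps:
$W{\left(F \right)} = - 9 \left(-1 + F^{2}\right) \left(-2 + F\right)$ ($W{\left(F \right)} = - 9 \left(-1 + F F\right) \left(-2 + F\right) = - 9 \left(-1 + F^{2}\right) \left(-2 + F\right)$)
$M{\left(B \right)} = 0$ ($M{\left(B \right)} = 0^{2} = 0$)
$-1069 + M{\left(W{\left(-4 \right)} \right)} Z = -1069 + 0 \left(-698\right) = -1069 + 0 = -1069$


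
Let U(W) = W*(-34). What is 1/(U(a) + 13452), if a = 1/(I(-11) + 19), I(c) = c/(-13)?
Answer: 129/1735087 ≈ 7.4348e-5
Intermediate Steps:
I(c) = -c/13 (I(c) = c*(-1/13) = -c/13)
a = 13/258 (a = 1/(-1/13*(-11) + 19) = 1/(11/13 + 19) = 1/(258/13) = 13/258 ≈ 0.050388)
U(W) = -34*W
1/(U(a) + 13452) = 1/(-34*13/258 + 13452) = 1/(-221/129 + 13452) = 1/(1735087/129) = 129/1735087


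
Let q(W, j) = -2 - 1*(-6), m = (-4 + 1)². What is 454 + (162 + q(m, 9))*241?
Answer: 40460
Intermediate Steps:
m = 9 (m = (-3)² = 9)
q(W, j) = 4 (q(W, j) = -2 + 6 = 4)
454 + (162 + q(m, 9))*241 = 454 + (162 + 4)*241 = 454 + 166*241 = 454 + 40006 = 40460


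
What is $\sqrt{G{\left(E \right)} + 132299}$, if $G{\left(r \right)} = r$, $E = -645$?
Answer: $\sqrt{131654} \approx 362.84$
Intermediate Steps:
$\sqrt{G{\left(E \right)} + 132299} = \sqrt{-645 + 132299} = \sqrt{131654}$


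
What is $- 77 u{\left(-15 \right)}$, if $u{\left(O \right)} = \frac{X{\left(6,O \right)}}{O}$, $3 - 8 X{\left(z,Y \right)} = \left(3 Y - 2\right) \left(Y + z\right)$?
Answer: $- \frac{539}{2} \approx -269.5$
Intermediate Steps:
$X{\left(z,Y \right)} = \frac{3}{8} - \frac{\left(-2 + 3 Y\right) \left(Y + z\right)}{8}$ ($X{\left(z,Y \right)} = \frac{3}{8} - \frac{\left(3 Y - 2\right) \left(Y + z\right)}{8} = \frac{3}{8} - \frac{\left(-2 + 3 Y\right) \left(Y + z\right)}{8}$)
$u{\left(O \right)} = \frac{\frac{15}{8} - 2 O - \frac{3 O^{2}}{8}}{O}$ ($u{\left(O \right)} = \frac{\frac{3}{8} - \frac{3 O^{2}}{8} + \frac{O}{4} + \frac{1}{4} \cdot 6 - \frac{3}{8} O 6}{O} = \frac{\frac{3}{8} - \frac{3 O^{2}}{8} + \frac{O}{4} + \frac{3}{2} - \frac{9 O}{4}}{O} = \frac{\frac{15}{8} - 2 O - \frac{3 O^{2}}{8}}{O}$)
$- 77 u{\left(-15 \right)} = - 77 \left(-2 - - \frac{45}{8} + \frac{15}{8 \left(-15\right)}\right) = - 77 \left(-2 + \frac{45}{8} + \frac{15}{8} \left(- \frac{1}{15}\right)\right) = - 77 \left(-2 + \frac{45}{8} - \frac{1}{8}\right) = \left(-77\right) \frac{7}{2} = - \frac{539}{2}$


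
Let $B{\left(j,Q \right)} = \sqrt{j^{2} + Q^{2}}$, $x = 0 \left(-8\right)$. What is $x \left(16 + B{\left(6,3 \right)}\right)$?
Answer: $0$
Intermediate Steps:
$x = 0$
$B{\left(j,Q \right)} = \sqrt{Q^{2} + j^{2}}$
$x \left(16 + B{\left(6,3 \right)}\right) = 0 \left(16 + \sqrt{3^{2} + 6^{2}}\right) = 0 \left(16 + \sqrt{9 + 36}\right) = 0 \left(16 + \sqrt{45}\right) = 0 \left(16 + 3 \sqrt{5}\right) = 0$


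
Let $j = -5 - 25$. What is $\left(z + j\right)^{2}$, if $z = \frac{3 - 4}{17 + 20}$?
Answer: $\frac{1234321}{1369} \approx 901.62$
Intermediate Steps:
$z = - \frac{1}{37} \approx -0.027027$
$j = -30$
$\left(z + j\right)^{2} = \left(- \frac{1}{37} - 30\right)^{2} = \left(- \frac{1111}{37}\right)^{2} = \frac{1234321}{1369}$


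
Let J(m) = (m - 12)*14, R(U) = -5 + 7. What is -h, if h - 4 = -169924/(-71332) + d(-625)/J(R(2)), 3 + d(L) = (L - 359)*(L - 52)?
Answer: 2372757325/499324 ≈ 4751.9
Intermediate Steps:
R(U) = 2
d(L) = -3 + (-359 + L)*(-52 + L) (d(L) = -3 + (L - 359)*(L - 52) = -3 + (-359 + L)*(-52 + L))
J(m) = -168 + 14*m (J(m) = (-12 + m)*14 = -168 + 14*m)
h = -2372757325/499324 (h = 4 + (-169924/(-71332) + (18665 + (-625)**2 - 411*(-625))/(-168 + 14*2)) = 4 + (-169924*(-1/71332) + (18665 + 390625 + 256875)/(-168 + 28)) = 4 + (42481/17833 + 666165/(-140)) = 4 + (42481/17833 + 666165*(-1/140)) = 4 + (42481/17833 - 133233/28) = 4 - 2374754621/499324 = -2372757325/499324 ≈ -4751.9)
-h = -1*(-2372757325/499324) = 2372757325/499324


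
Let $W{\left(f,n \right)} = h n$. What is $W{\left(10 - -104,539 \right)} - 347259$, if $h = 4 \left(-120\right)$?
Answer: $-605979$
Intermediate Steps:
$h = -480$
$W{\left(f,n \right)} = - 480 n$
$W{\left(10 - -104,539 \right)} - 347259 = \left(-480\right) 539 - 347259 = -258720 - 347259 = -605979$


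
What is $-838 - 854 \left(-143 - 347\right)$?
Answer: $417622$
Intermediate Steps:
$-838 - 854 \left(-143 - 347\right) = -838 - -418460 = -838 + 418460 = 417622$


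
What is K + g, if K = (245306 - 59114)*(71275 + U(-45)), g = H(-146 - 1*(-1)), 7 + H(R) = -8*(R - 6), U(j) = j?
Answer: 13262457361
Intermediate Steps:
H(R) = 41 - 8*R (H(R) = -7 - 8*(R - 6) = -7 - 8*(-6 + R) = -7 + (48 - 8*R) = 41 - 8*R)
g = 1201 (g = 41 - 8*(-146 - 1*(-1)) = 41 - 8*(-146 + 1) = 41 - 8*(-145) = 41 + 1160 = 1201)
K = 13262456160 (K = (245306 - 59114)*(71275 - 45) = 186192*71230 = 13262456160)
K + g = 13262456160 + 1201 = 13262457361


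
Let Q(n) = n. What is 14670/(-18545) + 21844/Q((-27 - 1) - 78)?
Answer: -40665200/196577 ≈ -206.87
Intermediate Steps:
14670/(-18545) + 21844/Q((-27 - 1) - 78) = 14670/(-18545) + 21844/((-27 - 1) - 78) = 14670*(-1/18545) + 21844/(-28 - 78) = -2934/3709 + 21844/(-106) = -2934/3709 + 21844*(-1/106) = -2934/3709 - 10922/53 = -40665200/196577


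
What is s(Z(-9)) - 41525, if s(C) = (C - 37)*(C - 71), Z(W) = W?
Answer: -37845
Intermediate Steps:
s(C) = (-71 + C)*(-37 + C) (s(C) = (-37 + C)*(-71 + C) = (-71 + C)*(-37 + C))
s(Z(-9)) - 41525 = (2627 + (-9)**2 - 108*(-9)) - 41525 = (2627 + 81 + 972) - 41525 = 3680 - 41525 = -37845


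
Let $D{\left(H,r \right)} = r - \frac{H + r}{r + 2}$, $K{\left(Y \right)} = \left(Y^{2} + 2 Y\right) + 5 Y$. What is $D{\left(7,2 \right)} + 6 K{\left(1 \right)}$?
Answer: $\frac{191}{4} \approx 47.75$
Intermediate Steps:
$K{\left(Y \right)} = Y^{2} + 7 Y$
$D{\left(H,r \right)} = r - \frac{H + r}{2 + r}$
$D{\left(7,2 \right)} + 6 K{\left(1 \right)} = \frac{2 + 2^{2} - 7}{2 + 2} + 6 \cdot 1 \left(7 + 1\right) = \frac{2 + 4 - 7}{4} + 6 \cdot 1 \cdot 8 = \frac{1}{4} \left(-1\right) + 6 \cdot 8 = - \frac{1}{4} + 48 = \frac{191}{4}$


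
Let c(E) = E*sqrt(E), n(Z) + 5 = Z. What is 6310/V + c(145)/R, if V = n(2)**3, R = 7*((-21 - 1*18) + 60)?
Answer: -6310/27 + 145*sqrt(145)/147 ≈ -221.83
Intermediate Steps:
n(Z) = -5 + Z
c(E) = E**(3/2)
R = 147 (R = 7*((-21 - 18) + 60) = 7*(-39 + 60) = 7*21 = 147)
V = -27 (V = (-5 + 2)**3 = (-3)**3 = -27)
6310/V + c(145)/R = 6310/(-27) + 145**(3/2)/147 = 6310*(-1/27) + (145*sqrt(145))*(1/147) = -6310/27 + 145*sqrt(145)/147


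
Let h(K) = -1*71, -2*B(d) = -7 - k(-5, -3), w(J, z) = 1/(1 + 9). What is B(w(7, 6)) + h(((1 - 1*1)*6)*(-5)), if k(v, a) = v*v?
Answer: -55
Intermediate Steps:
k(v, a) = v²
w(J, z) = ⅒ (w(J, z) = 1/10 = ⅒)
B(d) = 16 (B(d) = -(-7 - 1*(-5)²)/2 = -(-7 - 1*25)/2 = -(-7 - 25)/2 = -½*(-32) = 16)
h(K) = -71
B(w(7, 6)) + h(((1 - 1*1)*6)*(-5)) = 16 - 71 = -55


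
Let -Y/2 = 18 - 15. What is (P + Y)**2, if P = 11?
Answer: 25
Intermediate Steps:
Y = -6 (Y = -2*(18 - 15) = -2*3 = -6)
(P + Y)**2 = (11 - 6)**2 = 5**2 = 25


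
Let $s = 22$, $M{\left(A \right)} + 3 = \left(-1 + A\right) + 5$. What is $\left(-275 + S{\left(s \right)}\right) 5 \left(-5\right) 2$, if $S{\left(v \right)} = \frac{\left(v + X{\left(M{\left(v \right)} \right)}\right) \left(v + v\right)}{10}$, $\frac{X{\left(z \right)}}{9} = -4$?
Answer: $16830$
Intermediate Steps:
$M{\left(A \right)} = 1 + A$ ($M{\left(A \right)} = -3 + \left(\left(-1 + A\right) + 5\right) = -3 + \left(4 + A\right) = 1 + A$)
$X{\left(z \right)} = -36$ ($X{\left(z \right)} = 9 \left(-4\right) = -36$)
$S{\left(v \right)} = \frac{v \left(-36 + v\right)}{5}$ ($S{\left(v \right)} = \frac{\left(v - 36\right) \left(v + v\right)}{10} = \left(-36 + v\right) 2 v \frac{1}{10} = 2 v \left(-36 + v\right) \frac{1}{10} = \frac{v \left(-36 + v\right)}{5}$)
$\left(-275 + S{\left(s \right)}\right) 5 \left(-5\right) 2 = \left(-275 + \frac{1}{5} \cdot 22 \left(-36 + 22\right)\right) 5 \left(-5\right) 2 = \left(-275 + \frac{1}{5} \cdot 22 \left(-14\right)\right) \left(\left(-25\right) 2\right) = \left(-275 - \frac{308}{5}\right) \left(-50\right) = \left(- \frac{1683}{5}\right) \left(-50\right) = 16830$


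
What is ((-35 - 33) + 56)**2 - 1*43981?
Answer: -43837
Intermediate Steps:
((-35 - 33) + 56)**2 - 1*43981 = (-68 + 56)**2 - 43981 = (-12)**2 - 43981 = 144 - 43981 = -43837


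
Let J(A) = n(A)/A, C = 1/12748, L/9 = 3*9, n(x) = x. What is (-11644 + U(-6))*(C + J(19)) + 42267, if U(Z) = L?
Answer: 393468367/12748 ≈ 30865.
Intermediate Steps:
L = 243 (L = 9*(3*9) = 9*27 = 243)
C = 1/12748 ≈ 7.8444e-5
U(Z) = 243
J(A) = 1 (J(A) = A/A = 1)
(-11644 + U(-6))*(C + J(19)) + 42267 = (-11644 + 243)*(1/12748 + 1) + 42267 = -11401*12749/12748 + 42267 = -145351349/12748 + 42267 = 393468367/12748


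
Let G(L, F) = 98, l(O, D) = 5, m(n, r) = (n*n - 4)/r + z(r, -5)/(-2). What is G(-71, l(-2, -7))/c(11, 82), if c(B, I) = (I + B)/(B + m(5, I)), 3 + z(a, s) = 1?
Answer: 16415/1271 ≈ 12.915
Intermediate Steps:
z(a, s) = -2 (z(a, s) = -3 + 1 = -2)
m(n, r) = 1 + (-4 + n²)/r (m(n, r) = (n*n - 4)/r - 2/(-2) = (n² - 4)/r - 2*(-½) = (-4 + n²)/r + 1 = 1 + (-4 + n²)/r)
c(B, I) = (B + I)/(B + (21 + I)/I) (c(B, I) = (I + B)/(B + (-4 + I + 5²)/I) = (B + I)/(B + (-4 + I + 25)/I) = (B + I)/(B + (21 + I)/I))
G(-71, l(-2, -7))/c(11, 82) = 98/((82*(11 + 82)/(21 + 82 + 11*82))) = 98/((82*93/(21 + 82 + 902))) = 98/((82*93/1005)) = 98/((82*(1/1005)*93)) = 98/(2542/335) = 98*(335/2542) = 16415/1271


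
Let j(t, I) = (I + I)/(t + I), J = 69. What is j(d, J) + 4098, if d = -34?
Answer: 143568/35 ≈ 4101.9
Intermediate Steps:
j(t, I) = 2*I/(I + t) (j(t, I) = (2*I)/(I + t) = 2*I/(I + t))
j(d, J) + 4098 = 2*69/(69 - 34) + 4098 = 2*69/35 + 4098 = 2*69*(1/35) + 4098 = 138/35 + 4098 = 143568/35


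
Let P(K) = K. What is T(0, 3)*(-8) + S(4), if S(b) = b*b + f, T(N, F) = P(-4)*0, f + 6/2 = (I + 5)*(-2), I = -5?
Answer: 13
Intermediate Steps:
f = -3 (f = -3 + (-5 + 5)*(-2) = -3 + 0*(-2) = -3 + 0 = -3)
T(N, F) = 0 (T(N, F) = -4*0 = 0)
S(b) = -3 + b² (S(b) = b*b - 3 = b² - 3 = -3 + b²)
T(0, 3)*(-8) + S(4) = 0*(-8) + (-3 + 4²) = 0 + (-3 + 16) = 0 + 13 = 13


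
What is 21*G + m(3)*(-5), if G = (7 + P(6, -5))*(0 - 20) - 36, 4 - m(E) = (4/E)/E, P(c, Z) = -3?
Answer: -22084/9 ≈ -2453.8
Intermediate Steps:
m(E) = 4 - 4/E² (m(E) = 4 - 4/E/E = 4 - 4/E²)
G = -116 (G = (7 - 3)*(0 - 20) - 36 = 4*(-20) - 36 = -80 - 36 = -116)
21*G + m(3)*(-5) = 21*(-116) + (4 - 4/3²)*(-5) = -2436 + (4 - 4*⅑)*(-5) = -2436 + (4 - 4/9)*(-5) = -2436 + (32/9)*(-5) = -2436 - 160/9 = -22084/9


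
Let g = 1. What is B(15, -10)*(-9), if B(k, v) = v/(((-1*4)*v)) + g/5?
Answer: 9/20 ≈ 0.45000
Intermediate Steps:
B(k, v) = -1/20 (B(k, v) = v/(((-1*4)*v)) + 1/5 = v/((-4*v)) + 1*(1/5) = v*(-1/(4*v)) + 1/5 = -1/4 + 1/5 = -1/20)
B(15, -10)*(-9) = -1/20*(-9) = 9/20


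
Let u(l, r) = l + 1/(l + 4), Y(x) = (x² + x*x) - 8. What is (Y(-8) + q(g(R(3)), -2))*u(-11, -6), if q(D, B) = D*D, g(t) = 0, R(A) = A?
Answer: -9360/7 ≈ -1337.1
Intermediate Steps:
q(D, B) = D²
Y(x) = -8 + 2*x² (Y(x) = (x² + x²) - 8 = 2*x² - 8 = -8 + 2*x²)
u(l, r) = l + 1/(4 + l)
(Y(-8) + q(g(R(3)), -2))*u(-11, -6) = ((-8 + 2*(-8)²) + 0²)*((1 + (-11)² + 4*(-11))/(4 - 11)) = ((-8 + 2*64) + 0)*((1 + 121 - 44)/(-7)) = ((-8 + 128) + 0)*(-⅐*78) = (120 + 0)*(-78/7) = 120*(-78/7) = -9360/7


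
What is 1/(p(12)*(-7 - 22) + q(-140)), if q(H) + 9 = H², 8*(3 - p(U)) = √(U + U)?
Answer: 156032/3043245605 - 58*√6/3043245605 ≈ 5.1225e-5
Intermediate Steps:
p(U) = 3 - √2*√U/8 (p(U) = 3 - √(U + U)/8 = 3 - √2*√U/8)
q(H) = -9 + H²
1/(p(12)*(-7 - 22) + q(-140)) = 1/((3 - √2*√12/8)*(-7 - 22) + (-9 + (-140)²)) = 1/((3 - √2*2*√3/8)*(-29) + (-9 + 19600)) = 1/((3 - √6/4)*(-29) + 19591) = 1/((-87 + 29*√6/4) + 19591) = 1/(19504 + 29*√6/4)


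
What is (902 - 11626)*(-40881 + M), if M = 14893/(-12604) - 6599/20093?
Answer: 27757959943632737/63313043 ≈ 4.3842e+8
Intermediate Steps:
M = -382418845/253252172 (M = 14893*(-1/12604) - 6599*1/20093 = -14893/12604 - 6599/20093 = -382418845/253252172 ≈ -1.5100)
(902 - 11626)*(-40881 + M) = (902 - 11626)*(-40881 - 382418845/253252172) = -10724*(-10353584462377/253252172) = 27757959943632737/63313043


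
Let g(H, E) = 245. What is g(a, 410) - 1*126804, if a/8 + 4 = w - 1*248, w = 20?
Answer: -126559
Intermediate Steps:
a = -1856 (a = -32 + 8*(20 - 1*248) = -32 + 8*(20 - 248) = -32 + 8*(-228) = -32 - 1824 = -1856)
g(a, 410) - 1*126804 = 245 - 1*126804 = 245 - 126804 = -126559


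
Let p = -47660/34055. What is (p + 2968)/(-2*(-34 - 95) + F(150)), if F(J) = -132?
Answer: 3367586/143031 ≈ 23.544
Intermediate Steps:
p = -9532/6811 (p = -47660*1/34055 = -9532/6811 ≈ -1.3995)
(p + 2968)/(-2*(-34 - 95) + F(150)) = (-9532/6811 + 2968)/(-2*(-34 - 95) - 132) = 20205516/(6811*(-2*(-129) - 132)) = 20205516/(6811*(258 - 132)) = (20205516/6811)/126 = (20205516/6811)*(1/126) = 3367586/143031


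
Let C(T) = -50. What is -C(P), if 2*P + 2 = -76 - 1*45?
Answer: 50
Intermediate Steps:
P = -123/2 (P = -1 + (-76 - 1*45)/2 = -1 + (-76 - 45)/2 = -1 + (1/2)*(-121) = -1 - 121/2 = -123/2 ≈ -61.500)
-C(P) = -1*(-50) = 50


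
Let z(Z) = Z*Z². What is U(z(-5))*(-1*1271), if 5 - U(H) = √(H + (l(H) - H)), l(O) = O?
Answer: -6355 + 6355*I*√5 ≈ -6355.0 + 14210.0*I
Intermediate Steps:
z(Z) = Z³
U(H) = 5 - √H (U(H) = 5 - √(H + (H - H)) = 5 - √(H + 0) = 5 - √H)
U(z(-5))*(-1*1271) = (5 - √((-5)³))*(-1*1271) = (5 - √(-125))*(-1271) = (5 - 5*I*√5)*(-1271) = -6355 + 6355*I*√5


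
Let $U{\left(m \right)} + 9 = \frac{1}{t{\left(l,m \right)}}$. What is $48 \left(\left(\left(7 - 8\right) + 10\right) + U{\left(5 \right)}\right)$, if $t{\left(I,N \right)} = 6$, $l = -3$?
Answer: $8$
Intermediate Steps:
$U{\left(m \right)} = - \frac{53}{6}$ ($U{\left(m \right)} = -9 + \frac{1}{6} = - \frac{53}{6}$)
$48 \left(\left(\left(7 - 8\right) + 10\right) + U{\left(5 \right)}\right) = 48 \left(\left(\left(7 - 8\right) + 10\right) - \frac{53}{6}\right) = 48 \left(\left(-1 + 10\right) - \frac{53}{6}\right) = 48 \left(9 - \frac{53}{6}\right) = 48 \cdot \frac{1}{6} = 8$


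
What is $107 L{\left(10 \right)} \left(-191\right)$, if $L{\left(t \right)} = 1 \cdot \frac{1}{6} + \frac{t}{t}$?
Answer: $- \frac{143059}{6} \approx -23843.0$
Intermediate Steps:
$L{\left(t \right)} = \frac{7}{6}$ ($L{\left(t \right)} = 1 \cdot \frac{1}{6} + 1 = \frac{1}{6} + 1 = \frac{7}{6}$)
$107 L{\left(10 \right)} \left(-191\right) = 107 \cdot \frac{7}{6} \left(-191\right) = \frac{749}{6} \left(-191\right) = - \frac{143059}{6}$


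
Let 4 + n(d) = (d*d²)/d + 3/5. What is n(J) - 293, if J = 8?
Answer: -1162/5 ≈ -232.40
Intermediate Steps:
n(d) = -17/5 + d² (n(d) = -4 + ((d*d²)/d + 3/5) = -4 + (d³/d + 3*(⅕)) = -4 + (d² + ⅗) = -4 + (⅗ + d²) = -17/5 + d²)
n(J) - 293 = (-17/5 + 8²) - 293 = (-17/5 + 64) - 293 = 303/5 - 293 = -1162/5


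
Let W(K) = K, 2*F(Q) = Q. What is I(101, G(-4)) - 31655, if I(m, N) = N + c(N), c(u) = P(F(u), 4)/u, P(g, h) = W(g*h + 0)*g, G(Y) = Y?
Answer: -31663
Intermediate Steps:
F(Q) = Q/2
P(g, h) = h*g² (P(g, h) = (g*h + 0)*g = (g*h)*g = h*g²)
c(u) = u (c(u) = (4*(u/2)²)/u = (4*(u²/4))/u = u²/u = u)
I(m, N) = 2*N (I(m, N) = N + N = 2*N)
I(101, G(-4)) - 31655 = 2*(-4) - 31655 = -8 - 31655 = -31663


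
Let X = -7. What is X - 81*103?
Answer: -8350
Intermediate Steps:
X - 81*103 = -7 - 81*103 = -7 - 8343 = -8350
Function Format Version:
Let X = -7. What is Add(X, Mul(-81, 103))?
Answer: -8350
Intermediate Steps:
Add(X, Mul(-81, 103)) = Add(-7, Mul(-81, 103)) = Add(-7, -8343) = -8350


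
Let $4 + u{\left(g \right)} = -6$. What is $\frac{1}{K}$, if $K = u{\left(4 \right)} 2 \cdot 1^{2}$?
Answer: $- \frac{1}{20} \approx -0.05$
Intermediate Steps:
$u{\left(g \right)} = -10$ ($u{\left(g \right)} = -4 - 6 = -10$)
$K = -20$ ($K = \left(-10\right) 2 \cdot 1^{2} = \left(-20\right) 1 = -20$)
$\frac{1}{K} = \frac{1}{-20} = - \frac{1}{20}$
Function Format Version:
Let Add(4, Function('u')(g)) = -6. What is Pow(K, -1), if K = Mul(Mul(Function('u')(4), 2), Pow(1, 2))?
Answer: Rational(-1, 20) ≈ -0.050000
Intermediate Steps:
Function('u')(g) = -10 (Function('u')(g) = Add(-4, -6) = -10)
K = -20 (K = Mul(Mul(-10, 2), Pow(1, 2)) = Mul(-20, 1) = -20)
Pow(K, -1) = Pow(-20, -1) = Rational(-1, 20)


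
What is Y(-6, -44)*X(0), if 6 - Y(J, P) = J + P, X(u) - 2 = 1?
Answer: 168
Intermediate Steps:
X(u) = 3 (X(u) = 2 + 1 = 3)
Y(J, P) = 6 - J - P (Y(J, P) = 6 - (J + P) = 6 + (-J - P) = 6 - J - P)
Y(-6, -44)*X(0) = (6 - 1*(-6) - 1*(-44))*3 = (6 + 6 + 44)*3 = 56*3 = 168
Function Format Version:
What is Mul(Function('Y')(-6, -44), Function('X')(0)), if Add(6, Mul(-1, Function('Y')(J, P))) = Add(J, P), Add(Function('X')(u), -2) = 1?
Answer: 168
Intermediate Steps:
Function('X')(u) = 3 (Function('X')(u) = Add(2, 1) = 3)
Function('Y')(J, P) = Add(6, Mul(-1, J), Mul(-1, P)) (Function('Y')(J, P) = Add(6, Mul(-1, Add(J, P))) = Add(6, Add(Mul(-1, J), Mul(-1, P))) = Add(6, Mul(-1, J), Mul(-1, P)))
Mul(Function('Y')(-6, -44), Function('X')(0)) = Mul(Add(6, Mul(-1, -6), Mul(-1, -44)), 3) = Mul(Add(6, 6, 44), 3) = Mul(56, 3) = 168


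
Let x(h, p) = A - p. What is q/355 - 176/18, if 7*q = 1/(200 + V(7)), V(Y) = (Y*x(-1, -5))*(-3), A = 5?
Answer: -2186809/223650 ≈ -9.7778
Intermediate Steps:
x(h, p) = 5 - p
V(Y) = -30*Y (V(Y) = (Y*(5 - 1*(-5)))*(-3) = (Y*(5 + 5))*(-3) = (Y*10)*(-3) = (10*Y)*(-3) = -30*Y)
q = -1/70 (q = 1/(7*(200 - 30*7)) = 1/(7*(200 - 210)) = (⅐)/(-10) = (⅐)*(-⅒) = -1/70 ≈ -0.014286)
q/355 - 176/18 = -1/70/355 - 176/18 = -1/70*1/355 - 176*1/18 = -1/24850 - 88/9 = -2186809/223650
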